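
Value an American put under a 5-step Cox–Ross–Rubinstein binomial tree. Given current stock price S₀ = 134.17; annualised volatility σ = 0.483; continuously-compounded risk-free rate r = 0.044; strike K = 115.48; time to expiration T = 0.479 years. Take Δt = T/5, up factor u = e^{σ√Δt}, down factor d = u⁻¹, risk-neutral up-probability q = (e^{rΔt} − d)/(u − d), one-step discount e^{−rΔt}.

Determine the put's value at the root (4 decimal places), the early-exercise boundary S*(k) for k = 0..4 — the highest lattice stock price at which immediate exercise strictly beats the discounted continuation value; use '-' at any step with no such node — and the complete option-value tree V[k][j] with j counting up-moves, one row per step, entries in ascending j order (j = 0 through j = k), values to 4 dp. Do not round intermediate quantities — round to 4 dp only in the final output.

price = 7.4352
boundary = - - - 85.6800 99.4958
tree:
7.4352
12.2101 2.2609
19.4806 4.3392 0.0000
29.8000 8.3282 0.0000 0.0000
41.6974 15.9842 0.0000 0.0000 0.0000
51.9427 29.8000 0.0000 0.0000 0.0000 0.0000

Δt=0.09580  u=1.16125  d=0.86114  q=0.47677  discount=0.99579
step 5 (expiry): payoffs max(K−S,0) = 51.9427 29.8000 0.0000 0.0000 0.0000 0.0000
step 4: (k=4,j=0): S=73.7826, (K−S)⁺=41.6974, hold=41.2116 ⇒ V=41.6974 exercise | (k=4,j=1): S=99.4958, (K−S)⁺=15.9842, hold=15.5267 ⇒ V=15.9842 exercise | (k=4,j=2): S=134.1700, (K−S)⁺=0.0000, hold=0.0000 ⇒ V=0.0000 continue | (k=4,j=3): S=180.9281, (K−S)⁺=0.0000, hold=0.0000 ⇒ V=0.0000 continue | (k=4,j=4): S=243.9814, (K−S)⁺=0.0000, hold=0.0000 ⇒ V=0.0000 continue  boundary S*=99.4958
step 3: (k=3,j=0): S=85.6800, (K−S)⁺=29.8000, hold=29.3143 ⇒ V=29.8000 exercise | (k=3,j=1): S=115.5394, (K−S)⁺=0.0000, hold=8.3282 ⇒ V=8.3282 continue | (k=3,j=2): S=155.8048, (K−S)⁺=0.0000, hold=0.0000 ⇒ V=0.0000 continue | (k=3,j=3): S=210.1026, (K−S)⁺=0.0000, hold=0.0000 ⇒ V=0.0000 continue  boundary S*=85.6800
step 2: (k=2,j=0): S=99.4958, (K−S)⁺=15.9842, hold=19.4806 ⇒ V=19.4806 continue | (k=2,j=1): S=134.1700, (K−S)⁺=0.0000, hold=4.3392 ⇒ V=4.3392 continue | (k=2,j=2): S=180.9281, (K−S)⁺=0.0000, hold=0.0000 ⇒ V=0.0000 continue  boundary S*=-
step 1: (k=1,j=0): S=115.5394, (K−S)⁺=0.0000, hold=12.2101 ⇒ V=12.2101 continue | (k=1,j=1): S=155.8048, (K−S)⁺=0.0000, hold=2.2609 ⇒ V=2.2609 continue  boundary S*=-
step 0: (k=0,j=0): S=134.1700, (K−S)⁺=0.0000, hold=7.4352 ⇒ V=7.4352 continue  boundary S*=-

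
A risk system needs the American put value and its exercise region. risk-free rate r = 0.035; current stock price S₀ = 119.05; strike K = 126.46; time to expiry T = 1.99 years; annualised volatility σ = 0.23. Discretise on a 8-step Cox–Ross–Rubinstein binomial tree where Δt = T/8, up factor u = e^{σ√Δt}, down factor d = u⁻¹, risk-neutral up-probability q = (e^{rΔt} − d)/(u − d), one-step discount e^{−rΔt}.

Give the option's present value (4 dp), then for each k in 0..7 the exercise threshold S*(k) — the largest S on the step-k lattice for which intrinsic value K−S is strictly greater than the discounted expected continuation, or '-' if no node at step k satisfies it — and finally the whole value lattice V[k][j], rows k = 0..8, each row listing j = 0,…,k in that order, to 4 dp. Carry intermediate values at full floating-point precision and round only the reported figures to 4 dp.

params: Δt=0.24875 u=1.12155 d=0.89162 q=0.50938 e^(-rΔt)=0.99133
t_8 payoffs: 78.9069 66.6441 51.2191 31.8163 7.4100 0.0000 0.0000 0.0000 0.0000
t_7: node(7,0) S=53.3332 payoff=73.1268 vs cont=72.0306 → 73.1268 [stop]  node(7,1) S=67.0865 payoff=59.3735 vs cont=58.2773 → 59.3735 [stop]  node(7,2) S=84.3865 payoff=42.0735 vs cont=40.9773 → 42.0735 [stop]  node(7,3) S=106.1477 payoff=20.3123 vs cont=19.2161 → 20.3123 [stop]  node(7,4) S=133.5206 payoff=0.0000 vs cont=3.6040 → 3.6040 [wait]  node(7,5) S=167.9523 payoff=0.0000 vs cont=0.0000 → 0.0000 [wait]  node(7,6) S=211.2631 payoff=0.0000 vs cont=0.0000 → 0.0000 [wait]  node(7,7) S=265.7427 payoff=0.0000 vs cont=0.0000 → 0.0000 [wait]  ⇒ S*(7)=106.1477
t_6: node(6,0) S=59.8159 payoff=66.6441 vs cont=65.5479 → 66.6441 [stop]  node(6,1) S=75.2409 payoff=51.2191 vs cont=50.1229 → 51.2191 [stop]  node(6,2) S=94.6437 payoff=31.8163 vs cont=30.7201 → 31.8163 [stop]  node(6,3) S=119.0500 payoff=7.4100 vs cont=11.6990 → 11.6990 [wait]  node(6,4) S=149.7501 payoff=0.0000 vs cont=1.7528 → 1.7528 [wait]  node(6,5) S=188.3670 payoff=0.0000 vs cont=0.0000 → 0.0000 [wait]  node(6,6) S=236.9422 payoff=0.0000 vs cont=0.0000 → 0.0000 [wait]  ⇒ S*(6)=94.6437
t_5: node(5,0) S=67.0865 payoff=59.3735 vs cont=58.2773 → 59.3735 [stop]  node(5,1) S=84.3865 payoff=42.0735 vs cont=40.9773 → 42.0735 [stop]  node(5,2) S=106.1477 payoff=20.3123 vs cont=21.3819 → 21.3819 [wait]  node(5,3) S=133.5206 payoff=0.0000 vs cont=6.5751 → 6.5751 [wait]  node(5,4) S=167.9523 payoff=0.0000 vs cont=0.8525 → 0.8525 [wait]  node(5,5) S=211.2631 payoff=0.0000 vs cont=0.0000 → 0.0000 [wait]  ⇒ S*(5)=84.3865
t_4: node(4,0) S=75.2409 payoff=51.2191 vs cont=50.1229 → 51.2191 [stop]  node(4,1) S=94.6437 payoff=31.8163 vs cont=31.2602 → 31.8163 [stop]  node(4,2) S=119.0500 payoff=7.4100 vs cont=13.7196 → 13.7196 [wait]  node(4,3) S=149.7501 payoff=0.0000 vs cont=3.6284 → 3.6284 [wait]  node(4,4) S=188.3670 payoff=0.0000 vs cont=0.4146 → 0.4146 [wait]  ⇒ S*(4)=94.6437
t_3: node(3,0) S=84.3865 payoff=42.0735 vs cont=40.9773 → 42.0735 [stop]  node(3,1) S=106.1477 payoff=20.3123 vs cont=22.4022 → 22.4022 [wait]  node(3,2) S=133.5206 payoff=0.0000 vs cont=8.5049 → 8.5049 [wait]  node(3,3) S=167.9523 payoff=0.0000 vs cont=1.9741 → 1.9741 [wait]  ⇒ S*(3)=84.3865
t_2: node(2,0) S=94.6437 payoff=31.8163 vs cont=31.7754 → 31.8163 [stop]  node(2,1) S=119.0500 payoff=7.4100 vs cont=15.1903 → 15.1903 [wait]  node(2,2) S=149.7501 payoff=0.0000 vs cont=5.1333 → 5.1333 [wait]  ⇒ S*(2)=94.6437
t_1: node(1,0) S=106.1477 payoff=20.3123 vs cont=23.1449 → 23.1449 [wait]  node(1,1) S=133.5206 payoff=0.0000 vs cont=9.9802 → 9.9802 [wait]  ⇒ S*(1)=-
t_0: node(0,0) S=119.0500 payoff=7.4100 vs cont=16.2965 → 16.2965 [wait]  ⇒ S*(0)=-

price = 16.2965
boundary = - - 94.6437 84.3865 94.6437 84.3865 94.6437 106.1477
tree:
16.2965
23.1449 9.9802
31.8163 15.1903 5.1333
42.0735 22.4022 8.5049 1.9741
51.2191 31.8163 13.7196 3.6284 0.4146
59.3735 42.0735 21.3819 6.5751 0.8525 0.0000
66.6441 51.2191 31.8163 11.6990 1.7528 0.0000 0.0000
73.1268 59.3735 42.0735 20.3123 3.6040 0.0000 0.0000 0.0000
78.9069 66.6441 51.2191 31.8163 7.4100 0.0000 0.0000 0.0000 0.0000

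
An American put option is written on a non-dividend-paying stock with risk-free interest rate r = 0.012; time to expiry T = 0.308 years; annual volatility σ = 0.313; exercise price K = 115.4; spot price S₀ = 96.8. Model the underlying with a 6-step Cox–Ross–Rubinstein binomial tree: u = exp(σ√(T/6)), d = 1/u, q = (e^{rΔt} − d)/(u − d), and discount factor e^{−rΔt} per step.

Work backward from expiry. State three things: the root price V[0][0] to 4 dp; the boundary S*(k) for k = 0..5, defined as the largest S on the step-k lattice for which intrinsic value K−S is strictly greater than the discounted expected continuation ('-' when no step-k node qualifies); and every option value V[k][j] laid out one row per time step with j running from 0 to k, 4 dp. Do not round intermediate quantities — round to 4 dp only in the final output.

params: Δt=0.05133 u=1.07349 d=0.93154 q=0.48662 e^(-rΔt)=0.99938
t_6 payoffs: 52.1465 42.5077 31.4001 18.6000 3.8493 0.0000 0.0000
t_5: node(5,0) S=67.9021 payoff=47.4979 vs cont=47.4268 → 47.4979 [stop]  node(5,1) S=78.2492 payoff=37.1508 vs cont=37.0797 → 37.1508 [stop]  node(5,2) S=90.1731 payoff=25.2269 vs cont=25.1558 → 25.2269 [stop]  node(5,3) S=103.9139 payoff=11.4861 vs cont=11.4150 → 11.4861 [stop]  node(5,4) S=119.7486 payoff=0.0000 vs cont=1.9750 → 1.9750 [wait]  node(5,5) S=137.9963 payoff=0.0000 vs cont=0.0000 → 0.0000 [wait]  ⇒ S*(5)=103.9139
t_4: node(4,0) S=72.8923 payoff=42.5077 vs cont=42.4366 → 42.5077 [stop]  node(4,1) S=83.9999 payoff=31.4001 vs cont=31.3291 → 31.4001 [stop]  node(4,2) S=96.8000 payoff=18.6000 vs cont=18.5289 → 18.6000 [stop]  node(4,3) S=111.5507 payoff=3.8493 vs cont=6.8536 → 6.8536 [wait]  node(4,4) S=128.5491 payoff=0.0000 vs cont=1.0133 → 1.0133 [wait]  ⇒ S*(4)=96.8000
t_3: node(3,0) S=78.2492 payoff=37.1508 vs cont=37.0797 → 37.1508 [stop]  node(3,1) S=90.1731 payoff=25.2269 vs cont=25.1558 → 25.2269 [stop]  node(3,2) S=103.9139 payoff=11.4861 vs cont=12.8760 → 12.8760 [wait]  node(3,3) S=119.7486 payoff=0.0000 vs cont=4.0091 → 4.0091 [wait]  ⇒ S*(3)=90.1731
t_2: node(2,0) S=83.9999 payoff=31.4001 vs cont=31.3291 → 31.4001 [stop]  node(2,1) S=96.8000 payoff=18.6000 vs cont=19.2049 → 19.2049 [wait]  node(2,2) S=111.5507 payoff=3.8493 vs cont=8.5559 → 8.5559 [wait]  ⇒ S*(2)=83.9999
t_1: node(1,0) S=90.1731 payoff=25.2269 vs cont=25.4500 → 25.4500 [wait]  node(1,1) S=103.9139 payoff=11.4861 vs cont=14.0143 → 14.0143 [wait]  ⇒ S*(1)=-
t_0: node(0,0) S=96.8000 payoff=18.6000 vs cont=19.8729 → 19.8729 [wait]  ⇒ S*(0)=-

price = 19.8729
boundary = - - 83.9999 90.1731 96.8000 103.9139
tree:
19.8729
25.4500 14.0143
31.4001 19.2049 8.5559
37.1508 25.2269 12.8760 4.0091
42.5077 31.4001 18.6000 6.8536 1.0133
47.4979 37.1508 25.2269 11.4861 1.9750 0.0000
52.1465 42.5077 31.4001 18.6000 3.8493 0.0000 0.0000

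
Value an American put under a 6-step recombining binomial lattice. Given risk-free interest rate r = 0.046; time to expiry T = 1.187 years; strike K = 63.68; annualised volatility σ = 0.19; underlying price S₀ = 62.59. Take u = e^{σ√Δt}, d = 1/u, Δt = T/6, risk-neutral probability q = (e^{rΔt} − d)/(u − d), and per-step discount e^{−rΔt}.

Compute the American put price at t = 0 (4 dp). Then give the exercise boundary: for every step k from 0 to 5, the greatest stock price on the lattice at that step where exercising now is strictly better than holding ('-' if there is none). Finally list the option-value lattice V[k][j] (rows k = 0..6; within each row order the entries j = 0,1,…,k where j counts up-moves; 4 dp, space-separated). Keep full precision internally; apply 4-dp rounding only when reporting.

Δt=0.19783  u=1.08818  d=0.91896  q=0.53291  discount=0.99094
step 6 (expiry): payoffs max(K−S,0) = 25.9841 19.0427 10.8231 1.0900 0.0000 0.0000 0.0000
step 5: (k=5,j=0): S=41.0200, (K−S)⁺=22.6600, hold=22.0831 ⇒ V=22.6600 exercise | (k=5,j=1): S=48.5735, (K−S)⁺=15.1065, hold=14.5296 ⇒ V=15.1065 exercise | (k=5,j=2): S=57.5179, (K−S)⁺=6.1621, hold=5.5852 ⇒ V=6.1621 exercise | (k=5,j=3): S=68.1094, (K−S)⁺=0.0000, hold=0.5045 ⇒ V=0.5045 continue | (k=5,j=4): S=80.6511, (K−S)⁺=0.0000, hold=0.0000 ⇒ V=0.0000 continue | (k=5,j=5): S=95.5024, (K−S)⁺=0.0000, hold=0.0000 ⇒ V=0.0000 continue  boundary S*=57.5179
step 4: (k=4,j=0): S=44.6373, (K−S)⁺=19.0427, hold=18.4658 ⇒ V=19.0427 exercise | (k=4,j=1): S=52.8569, (K−S)⁺=10.8231, hold=10.2463 ⇒ V=10.8231 exercise | (k=4,j=2): S=62.5900, (K−S)⁺=1.0900, hold=3.1186 ⇒ V=3.1186 continue | (k=4,j=3): S=74.1154, (K−S)⁺=0.0000, hold=0.2335 ⇒ V=0.2335 continue | (k=4,j=4): S=87.7632, (K−S)⁺=0.0000, hold=0.0000 ⇒ V=0.0000 continue  boundary S*=52.8569
step 3: (k=3,j=0): S=48.5735, (K−S)⁺=15.1065, hold=14.5296 ⇒ V=15.1065 exercise | (k=3,j=1): S=57.5179, (K−S)⁺=6.1621, hold=6.6565 ⇒ V=6.6565 continue | (k=3,j=2): S=68.1094, (K−S)⁺=0.0000, hold=1.5668 ⇒ V=1.5668 continue | (k=3,j=3): S=80.6511, (K−S)⁺=0.0000, hold=0.1081 ⇒ V=0.1081 continue  boundary S*=48.5735
step 2: (k=2,j=0): S=52.8569, (K−S)⁺=10.8231, hold=10.5073 ⇒ V=10.8231 exercise | (k=2,j=1): S=62.5900, (K−S)⁺=1.0900, hold=3.9084 ⇒ V=3.9084 continue | (k=2,j=2): S=74.1154, (K−S)⁺=0.0000, hold=0.7823 ⇒ V=0.7823 continue  boundary S*=52.8569
step 1: (k=1,j=0): S=57.5179, (K−S)⁺=6.1621, hold=7.0736 ⇒ V=7.0736 continue | (k=1,j=1): S=68.1094, (K−S)⁺=0.0000, hold=2.2222 ⇒ V=2.2222 continue  boundary S*=-
step 0: (k=0,j=0): S=62.5900, (K−S)⁺=1.0900, hold=4.4475 ⇒ V=4.4475 continue  boundary S*=-

price = 4.4475
boundary = - - 52.8569 48.5735 52.8569 57.5179
tree:
4.4475
7.0736 2.2222
10.8231 3.9084 0.7823
15.1065 6.6565 1.5668 0.1081
19.0427 10.8231 3.1186 0.2335 0.0000
22.6600 15.1065 6.1621 0.5045 0.0000 0.0000
25.9841 19.0427 10.8231 1.0900 0.0000 0.0000 0.0000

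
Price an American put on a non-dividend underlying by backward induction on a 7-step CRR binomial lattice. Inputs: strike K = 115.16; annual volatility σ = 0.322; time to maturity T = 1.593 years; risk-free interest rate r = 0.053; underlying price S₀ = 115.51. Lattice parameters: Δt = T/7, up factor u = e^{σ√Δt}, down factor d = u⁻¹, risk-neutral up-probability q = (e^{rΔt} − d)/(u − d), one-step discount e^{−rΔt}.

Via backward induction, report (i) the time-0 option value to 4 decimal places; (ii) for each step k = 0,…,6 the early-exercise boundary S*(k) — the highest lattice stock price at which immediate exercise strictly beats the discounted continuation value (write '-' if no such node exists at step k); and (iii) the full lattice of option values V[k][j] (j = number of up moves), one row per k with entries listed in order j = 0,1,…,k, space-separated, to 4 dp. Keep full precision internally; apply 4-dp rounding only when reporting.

Δt=0.22757, u=1.16603, d=0.85761, q=0.50102, disc=e^(-rΔt)=0.98801
k=7 terminal: V=max(K-S,0) → 75.7469 61.5725 42.3006 16.0977 0.0000 0.0000 0.0000 0.0000
k=6: j=0 S=45.9570 intr=69.2030 cont=67.8223 V=69.2030[EX]; j=1 S=62.4848 intr=52.6752 cont=51.2945 V=52.6752[EX]; j=2 S=84.9566 intr=30.2034 cont=28.8228 V=30.2034[EX]; j=3 S=115.5100 intr=0.0000 cont=7.9362 V=7.9362[hold]; j=4 S=157.0515 intr=0.0000 cont=0.0000 V=0.0000[hold]; j=5 S=213.5328 intr=0.0000 cont=0.0000 V=0.0000[hold]; j=6 S=290.3268 intr=0.0000 cont=0.0000 V=0.0000[hold]  S*(6)=84.9566
k=5: j=0 S=53.5875 intr=61.5725 cont=60.1919 V=61.5725[EX]; j=1 S=72.8594 intr=42.3006 cont=40.9199 V=42.3006[EX]; j=2 S=99.0623 intr=16.0977 cont=18.8188 V=18.8188[hold]; j=3 S=134.6886 intr=0.0000 cont=3.9126 V=3.9126[hold]; j=4 S=183.1274 intr=0.0000 cont=0.0000 V=0.0000[hold]; j=5 S=248.9865 intr=0.0000 cont=0.0000 V=0.0000[hold]  S*(5)=72.8594
k=4: j=0 S=62.4848 intr=52.6752 cont=51.2945 V=52.6752[EX]; j=1 S=84.9566 intr=30.2034 cont=30.1697 V=30.2034[EX]; j=2 S=115.5100 intr=0.0000 cont=11.2145 V=11.2145[hold]; j=3 S=157.0515 intr=0.0000 cont=1.9289 V=1.9289[hold]; j=4 S=213.5328 intr=0.0000 cont=0.0000 V=0.0000[hold]  S*(4)=84.9566
k=3: j=0 S=72.8594 intr=42.3006 cont=40.9199 V=42.3006[EX]; j=1 S=99.0623 intr=16.0977 cont=20.4416 V=20.4416[hold]; j=2 S=134.6886 intr=0.0000 cont=6.4836 V=6.4836[hold]; j=3 S=183.1274 intr=0.0000 cont=0.9510 V=0.9510[hold]  S*(3)=72.8594
k=2: j=0 S=84.9566 intr=30.2034 cont=30.9730 V=30.9730[hold]; j=1 S=115.5100 intr=0.0000 cont=13.2872 V=13.2872[hold]; j=2 S=157.0515 intr=0.0000 cont=3.6671 V=3.6671[hold]  S*(2)=-
k=1: j=0 S=99.0623 intr=16.0977 cont=21.8470 V=21.8470[hold]; j=1 S=134.6886 intr=0.0000 cont=8.3659 V=8.3659[hold]  S*(1)=-
k=0: j=0 S=115.5100 intr=0.0000 cont=14.9118 V=14.9118[hold]  S*(0)=-

price = 14.9118
boundary = - - - 72.8594 84.9566 72.8594 84.9566
tree:
14.9118
21.8470 8.3659
30.9730 13.2872 3.6671
42.3006 20.4416 6.4836 0.9510
52.6752 30.2034 11.2145 1.9289 0.0000
61.5725 42.3006 18.8188 3.9126 0.0000 0.0000
69.2030 52.6752 30.2034 7.9362 0.0000 0.0000 0.0000
75.7469 61.5725 42.3006 16.0977 0.0000 0.0000 0.0000 0.0000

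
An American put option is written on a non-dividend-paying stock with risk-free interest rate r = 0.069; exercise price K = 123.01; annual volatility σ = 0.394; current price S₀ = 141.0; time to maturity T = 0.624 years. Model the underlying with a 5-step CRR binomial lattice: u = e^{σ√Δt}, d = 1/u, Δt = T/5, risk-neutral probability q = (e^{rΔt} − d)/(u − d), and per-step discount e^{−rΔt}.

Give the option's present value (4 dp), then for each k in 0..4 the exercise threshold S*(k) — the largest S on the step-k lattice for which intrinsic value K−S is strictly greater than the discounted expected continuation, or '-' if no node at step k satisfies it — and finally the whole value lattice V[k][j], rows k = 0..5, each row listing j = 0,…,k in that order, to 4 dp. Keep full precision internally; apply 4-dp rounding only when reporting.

price = 6.8072
boundary = - - - 92.8694 106.7386
tree:
6.8072
11.5725 2.0881
19.0920 4.1402 0.0412
30.1406 8.2082 0.0826 0.0000
42.2077 16.2714 0.1653 0.0000 0.0000
52.7068 30.1406 0.3310 0.0000 0.0000 0.0000

Δt=0.12480  u=1.14934  d=0.87006  q=0.49623  discount=0.99143
step 5 (expiry): payoffs max(K−S,0) = 52.7068 30.1406 0.3310 0.0000 0.0000 0.0000
step 4: (k=4,j=0): S=80.8023, (K−S)⁺=42.2077, hold=41.1530 ⇒ V=42.2077 exercise | (k=4,j=1): S=106.7386, (K−S)⁺=16.2714, hold=15.2167 ⇒ V=16.2714 exercise | (k=4,j=2): S=141.0000, (K−S)⁺=0.0000, hold=0.1653 ⇒ V=0.1653 continue | (k=4,j=3): S=186.2588, (K−S)⁺=0.0000, hold=0.0000 ⇒ V=0.0000 continue | (k=4,j=4): S=246.0449, (K−S)⁺=0.0000, hold=0.0000 ⇒ V=0.0000 continue  boundary S*=106.7386
step 3: (k=3,j=0): S=92.8694, (K−S)⁺=30.1406, hold=29.0859 ⇒ V=30.1406 exercise | (k=3,j=1): S=122.6790, (K−S)⁺=0.3310, hold=8.2082 ⇒ V=8.2082 continue | (k=3,j=2): S=162.0571, (K−S)⁺=0.0000, hold=0.0826 ⇒ V=0.0826 continue | (k=3,j=3): S=214.0748, (K−S)⁺=0.0000, hold=0.0000 ⇒ V=0.0000 continue  boundary S*=92.8694
step 2: (k=2,j=0): S=106.7386, (K−S)⁺=16.2714, hold=19.0920 ⇒ V=19.0920 continue | (k=2,j=1): S=141.0000, (K−S)⁺=0.0000, hold=4.1402 ⇒ V=4.1402 continue | (k=2,j=2): S=186.2588, (K−S)⁺=0.0000, hold=0.0412 ⇒ V=0.0412 continue  boundary S*=-
step 1: (k=1,j=0): S=122.6790, (K−S)⁺=0.3310, hold=11.5725 ⇒ V=11.5725 continue | (k=1,j=1): S=162.0571, (K−S)⁺=0.0000, hold=2.0881 ⇒ V=2.0881 continue  boundary S*=-
step 0: (k=0,j=0): S=141.0000, (K−S)⁺=0.0000, hold=6.8072 ⇒ V=6.8072 continue  boundary S*=-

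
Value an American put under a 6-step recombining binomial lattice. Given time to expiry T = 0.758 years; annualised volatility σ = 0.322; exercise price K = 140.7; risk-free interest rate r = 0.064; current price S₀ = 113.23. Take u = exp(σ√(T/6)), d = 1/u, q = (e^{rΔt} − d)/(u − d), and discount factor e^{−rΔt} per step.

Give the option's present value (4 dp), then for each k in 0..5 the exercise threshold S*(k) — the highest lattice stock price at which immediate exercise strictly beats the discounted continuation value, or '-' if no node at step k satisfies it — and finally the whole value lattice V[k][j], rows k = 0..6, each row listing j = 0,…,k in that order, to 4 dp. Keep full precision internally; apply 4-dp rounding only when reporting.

Δt=0.12633, u=1.12126, d=0.89186, q=0.50681, disc=e^(-rΔt)=0.99195
k=6 terminal: V=max(K-S,0) → 83.7187 69.0623 50.6359 27.4700 0.0000 0.0000 0.0000
k=5: j=0 S=63.8906 intr=76.8094 cont=75.6764 V=76.8094[EX]; j=1 S=80.3243 intr=60.3757 cont=59.2427 V=60.3757[EX]; j=2 S=100.9849 intr=39.7151 cont=38.5820 V=39.7151[EX]; j=3 S=126.9599 intr=13.7401 cont=13.4389 V=13.7401[EX]; j=4 S=159.6159 intr=0.0000 cont=0.0000 V=0.0000[hold]; j=5 S=200.6716 intr=0.0000 cont=0.0000 V=0.0000[hold]  S*(5)=126.9599
k=4: j=0 S=71.6377 intr=69.0623 cont=67.9292 V=69.0623[EX]; j=1 S=90.0641 intr=50.6359 cont=49.5029 V=50.6359[EX]; j=2 S=113.2300 intr=27.4700 cont=26.3370 V=27.4700[EX]; j=3 S=142.3545 intr=0.0000 cont=6.7220 V=6.7220[hold]; j=4 S=178.9703 intr=0.0000 cont=0.0000 V=0.0000[hold]  S*(4)=113.2300
k=3: j=0 S=80.3243 intr=60.3757 cont=59.2427 V=60.3757[EX]; j=1 S=100.9849 intr=39.7151 cont=38.5820 V=39.7151[EX]; j=2 S=126.9599 intr=13.7401 cont=16.8182 V=16.8182[hold]; j=3 S=159.6159 intr=0.0000 cont=3.2885 V=3.2885[hold]  S*(3)=100.9849
k=2: j=0 S=90.0641 intr=50.6359 cont=49.5029 V=50.6359[EX]; j=1 S=113.2300 intr=27.4700 cont=27.8844 V=27.8844[hold]; j=2 S=142.3545 intr=0.0000 cont=9.8811 V=9.8811[hold]  S*(2)=90.0641
k=1: j=0 S=100.9849 intr=39.7151 cont=38.7904 V=39.7151[EX]; j=1 S=126.9599 intr=13.7401 cont=18.6091 V=18.6091[hold]  S*(1)=100.9849
k=0: j=0 S=113.2300 intr=27.4700 cont=28.7847 V=28.7847[hold]  S*(0)=-

price = 28.7847
boundary = - 100.9849 90.0641 100.9849 113.2300 126.9599
tree:
28.7847
39.7151 18.6091
50.6359 27.8844 9.8811
60.3757 39.7151 16.8182 3.2885
69.0623 50.6359 27.4700 6.7220 0.0000
76.8094 60.3757 39.7151 13.7401 0.0000 0.0000
83.7187 69.0623 50.6359 27.4700 0.0000 0.0000 0.0000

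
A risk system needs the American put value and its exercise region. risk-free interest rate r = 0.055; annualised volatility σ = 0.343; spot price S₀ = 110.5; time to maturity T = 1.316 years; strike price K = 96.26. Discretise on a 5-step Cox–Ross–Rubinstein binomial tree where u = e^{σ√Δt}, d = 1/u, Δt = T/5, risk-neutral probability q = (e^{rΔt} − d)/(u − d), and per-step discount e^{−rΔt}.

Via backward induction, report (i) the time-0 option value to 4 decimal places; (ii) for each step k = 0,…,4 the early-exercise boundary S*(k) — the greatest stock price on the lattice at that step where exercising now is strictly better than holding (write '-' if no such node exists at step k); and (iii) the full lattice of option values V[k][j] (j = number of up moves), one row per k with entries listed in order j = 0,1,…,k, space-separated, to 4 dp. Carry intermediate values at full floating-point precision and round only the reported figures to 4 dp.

price = 7.7255
boundary = - - - 65.1771 77.7172
tree:
7.7255
12.7269 2.8970
20.3303 5.4153 0.4366
31.0829 10.0586 0.8812 0.0000
41.5997 18.5428 1.7786 0.0000 0.0000
50.4195 31.0829 3.5899 0.0000 0.0000 0.0000

Δt=0.26320, u=1.19240, d=0.83864, q=0.49734, disc=e^(-rΔt)=0.98563
k=5 terminal: V=max(K-S,0) → 50.4195 31.0829 3.5899 0.0000 0.0000 0.0000
k=4: j=0 S=54.6603 intr=41.5997 cont=40.2163 V=41.5997[EX]; j=1 S=77.7172 intr=18.5428 cont=17.1594 V=18.5428[EX]; j=2 S=110.5000 intr=0.0000 cont=1.7786 V=1.7786[hold]; j=3 S=157.1113 intr=0.0000 cont=0.0000 V=0.0000[hold]; j=4 S=223.3842 intr=0.0000 cont=0.0000 V=0.0000[hold]  S*(4)=77.7172
k=3: j=0 S=65.1771 intr=31.0829 cont=29.6995 V=31.0829[EX]; j=1 S=92.6701 intr=3.5899 cont=10.0586 V=10.0586[hold]; j=2 S=131.7604 intr=0.0000 cont=0.8812 V=0.8812[hold]; j=3 S=187.3397 intr=0.0000 cont=0.0000 V=0.0000[hold]  S*(3)=65.1771
k=2: j=0 S=77.7172 intr=18.5428 cont=20.3303 V=20.3303[hold]; j=1 S=110.5000 intr=0.0000 cont=5.4153 V=5.4153[hold]; j=2 S=157.1113 intr=0.0000 cont=0.4366 V=0.4366[hold]  S*(2)=-
k=1: j=0 S=92.6701 intr=3.5899 cont=12.7269 V=12.7269[hold]; j=1 S=131.7604 intr=0.0000 cont=2.8970 V=2.8970[hold]  S*(1)=-
k=0: j=0 S=110.5000 intr=0.0000 cont=7.7255 V=7.7255[hold]  S*(0)=-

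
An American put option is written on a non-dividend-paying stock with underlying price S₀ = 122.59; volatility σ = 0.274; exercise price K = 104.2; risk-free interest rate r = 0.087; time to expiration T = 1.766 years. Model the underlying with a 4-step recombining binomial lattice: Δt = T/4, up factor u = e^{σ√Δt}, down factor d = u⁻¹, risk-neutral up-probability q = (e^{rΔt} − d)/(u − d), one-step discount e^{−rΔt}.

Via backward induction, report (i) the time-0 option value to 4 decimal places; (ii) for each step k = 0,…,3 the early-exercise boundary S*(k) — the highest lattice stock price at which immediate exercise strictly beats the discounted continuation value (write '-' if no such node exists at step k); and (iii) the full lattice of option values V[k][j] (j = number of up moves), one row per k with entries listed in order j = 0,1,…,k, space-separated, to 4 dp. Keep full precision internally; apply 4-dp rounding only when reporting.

price = 4.9308
boundary = - - 85.1764 70.9989
tree:
4.9308
9.8565 1.4288
19.0236 3.3865 0.0000
33.2011 8.0264 0.0000 0.0000
45.0188 19.0236 0.0000 0.0000 0.0000

Δt=0.44150  u=1.19969  d=0.83355  q=0.56156  discount=0.96232
step 4 (expiry): payoffs max(K−S,0) = 45.0188 19.0236 0.0000 0.0000 0.0000
step 3: (k=3,j=0): S=70.9989, (K−S)⁺=33.2011, hold=29.2747 ⇒ V=33.2011 exercise | (k=3,j=1): S=102.1850, (K−S)⁺=2.0150, hold=8.0264 ⇒ V=8.0264 continue | (k=3,j=2): S=147.0696, (K−S)⁺=0.0000, hold=0.0000 ⇒ V=0.0000 continue | (k=3,j=3): S=211.6697, (K−S)⁺=0.0000, hold=0.0000 ⇒ V=0.0000 continue  boundary S*=70.9989
step 2: (k=2,j=0): S=85.1764, (K−S)⁺=19.0236, hold=18.3457 ⇒ V=19.0236 exercise | (k=2,j=1): S=122.5900, (K−S)⁺=0.0000, hold=3.3865 ⇒ V=3.3865 continue | (k=2,j=2): S=176.4375, (K−S)⁺=0.0000, hold=0.0000 ⇒ V=0.0000 continue  boundary S*=85.1764
step 1: (k=1,j=0): S=102.1850, (K−S)⁺=2.0150, hold=9.8565 ⇒ V=9.8565 continue | (k=1,j=1): S=147.0696, (K−S)⁺=0.0000, hold=1.4288 ⇒ V=1.4288 continue  boundary S*=-
step 0: (k=0,j=0): S=122.5900, (K−S)⁺=0.0000, hold=4.9308 ⇒ V=4.9308 continue  boundary S*=-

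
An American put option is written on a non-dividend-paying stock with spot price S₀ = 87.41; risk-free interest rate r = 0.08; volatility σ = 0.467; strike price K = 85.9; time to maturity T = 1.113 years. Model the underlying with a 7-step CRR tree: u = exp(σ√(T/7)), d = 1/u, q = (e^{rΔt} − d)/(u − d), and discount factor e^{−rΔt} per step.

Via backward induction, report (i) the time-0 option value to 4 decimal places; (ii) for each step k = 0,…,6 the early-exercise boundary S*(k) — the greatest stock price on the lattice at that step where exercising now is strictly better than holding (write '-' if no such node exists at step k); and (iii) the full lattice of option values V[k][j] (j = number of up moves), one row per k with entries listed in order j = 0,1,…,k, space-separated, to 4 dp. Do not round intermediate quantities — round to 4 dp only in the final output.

price = 13.3982
boundary = - - - 49.9970 41.5023 49.9970 60.2305
tree:
13.3982
19.2446 7.6098
26.7711 11.8452 3.3614
35.9030 17.8833 5.8149 0.8730
44.3977 25.9761 9.8535 1.7261 0.0000
51.4492 35.9030 16.2325 3.4128 0.0000 0.0000
57.3025 44.3977 25.6695 6.7477 0.0000 0.0000 0.0000
62.1614 51.4492 35.9030 13.3414 0.0000 0.0000 0.0000 0.0000

Δt=0.15900, u=1.20468, d=0.83009, q=0.48775, disc=e^(-rΔt)=0.98736
k=7 terminal: V=max(K-S,0) → 62.1614 51.4492 35.9030 13.3414 0.0000 0.0000 0.0000 0.0000
k=6: j=0 S=28.5975 intr=57.3025 cont=56.2168 V=57.3025[EX]; j=1 S=41.5023 intr=44.3977 cont=43.3120 V=44.3977[EX]; j=2 S=60.2305 intr=25.6695 cont=24.5838 V=25.6695[EX]; j=3 S=87.4100 intr=0.0000 cont=6.7477 V=6.7477[hold]; j=4 S=126.8544 intr=0.0000 cont=0.0000 V=0.0000[hold]; j=5 S=184.0985 intr=0.0000 cont=0.0000 V=0.0000[hold]; j=6 S=267.1744 intr=0.0000 cont=0.0000 V=0.0000[hold]  S*(6)=60.2305
k=5: j=0 S=34.4508 intr=51.4492 cont=50.3634 V=51.4492[EX]; j=1 S=49.9970 intr=35.9030 cont=34.8172 V=35.9030[EX]; j=2 S=72.5586 intr=13.3414 cont=16.2325 V=16.2325[hold]; j=3 S=105.3012 intr=0.0000 cont=3.4128 V=3.4128[hold]; j=4 S=152.8192 intr=0.0000 cont=0.0000 V=0.0000[hold]; j=5 S=221.7801 intr=0.0000 cont=0.0000 V=0.0000[hold]  S*(5)=49.9970
k=4: j=0 S=41.5023 intr=44.3977 cont=43.3120 V=44.3977[EX]; j=1 S=60.2305 intr=25.6695 cont=25.9761 V=25.9761[hold]; j=2 S=87.4100 intr=0.0000 cont=9.8535 V=9.8535[hold]; j=3 S=126.8544 intr=0.0000 cont=1.7261 V=1.7261[hold]; j=4 S=184.0985 intr=0.0000 cont=0.0000 V=0.0000[hold]  S*(4)=41.5023
k=3: j=0 S=49.9970 intr=35.9030 cont=34.9649 V=35.9030[EX]; j=1 S=72.5586 intr=13.3414 cont=17.8833 V=17.8833[hold]; j=2 S=105.3012 intr=0.0000 cont=5.8149 V=5.8149[hold]; j=3 S=152.8192 intr=0.0000 cont=0.8730 V=0.8730[hold]  S*(3)=49.9970
k=2: j=0 S=60.2305 intr=25.6695 cont=26.7711 V=26.7711[hold]; j=1 S=87.4100 intr=0.0000 cont=11.8452 V=11.8452[hold]; j=2 S=126.8544 intr=0.0000 cont=3.3614 V=3.3614[hold]  S*(2)=-
k=1: j=0 S=72.5586 intr=13.3414 cont=19.2446 V=19.2446[hold]; j=1 S=105.3012 intr=0.0000 cont=7.6098 V=7.6098[hold]  S*(1)=-
k=0: j=0 S=87.4100 intr=0.0000 cont=13.3982 V=13.3982[hold]  S*(0)=-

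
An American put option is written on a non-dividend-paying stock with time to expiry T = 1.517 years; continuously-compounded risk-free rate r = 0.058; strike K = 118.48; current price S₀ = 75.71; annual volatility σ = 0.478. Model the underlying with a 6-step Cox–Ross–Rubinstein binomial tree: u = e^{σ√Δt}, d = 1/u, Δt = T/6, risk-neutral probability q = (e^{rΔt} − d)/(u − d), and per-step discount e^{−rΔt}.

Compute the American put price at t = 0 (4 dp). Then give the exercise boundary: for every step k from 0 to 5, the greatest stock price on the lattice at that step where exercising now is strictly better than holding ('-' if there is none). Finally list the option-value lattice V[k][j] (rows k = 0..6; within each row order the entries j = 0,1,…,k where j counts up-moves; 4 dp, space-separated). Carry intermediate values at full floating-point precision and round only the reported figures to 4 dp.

params: Δt=0.25283 u=1.27169 d=0.78635 q=0.47064 e^(-rΔt)=0.98544
t_6 payoffs: 100.5799 89.5318 71.6647 42.7700 0.0000 0.0000 0.0000
t_5: node(5,0) S=22.7635 payoff=95.7165 vs cont=93.9918 → 95.7165 [stop]  node(5,1) S=36.8133 payoff=81.6667 vs cont=79.9420 → 81.6667 [stop]  node(5,2) S=59.5347 payoff=58.9453 vs cont=57.2205 → 58.9453 [stop]  node(5,3) S=96.2800 payoff=22.2000 vs cont=22.3113 → 22.3113 [wait]  node(5,4) S=155.7048 payoff=0.0000 vs cont=0.0000 → 0.0000 [wait]  node(5,5) S=251.8070 payoff=0.0000 vs cont=0.0000 → 0.0000 [wait]  ⇒ S*(5)=59.5347
t_4: node(4,0) S=28.9482 payoff=89.5318 vs cont=87.8070 → 89.5318 [stop]  node(4,1) S=46.8153 payoff=71.6647 vs cont=69.9400 → 71.6647 [stop]  node(4,2) S=75.7100 payoff=42.7700 vs cont=41.0969 → 42.7700 [stop]  node(4,3) S=122.4388 payoff=0.0000 vs cont=11.6388 → 11.6388 [wait]  node(4,4) S=198.0090 payoff=0.0000 vs cont=0.0000 → 0.0000 [wait]  ⇒ S*(4)=75.7100
t_3: node(3,0) S=36.8133 payoff=81.6667 vs cont=79.9420 → 81.6667 [stop]  node(3,1) S=59.5347 payoff=58.9453 vs cont=57.2205 → 58.9453 [stop]  node(3,2) S=96.2800 payoff=22.2000 vs cont=27.7092 → 27.7092 [wait]  node(3,3) S=155.7048 payoff=0.0000 vs cont=6.0715 → 6.0715 [wait]  ⇒ S*(3)=59.5347
t_2: node(2,0) S=46.8153 payoff=71.6647 vs cont=69.9400 → 71.6647 [stop]  node(2,1) S=75.7100 payoff=42.7700 vs cont=43.6003 → 43.6003 [wait]  node(2,2) S=122.4388 payoff=0.0000 vs cont=17.2706 → 17.2706 [wait]  ⇒ S*(2)=46.8153
t_1: node(1,0) S=59.5347 payoff=58.9453 vs cont=57.6056 → 58.9453 [stop]  node(1,1) S=96.2800 payoff=22.2000 vs cont=30.7543 → 30.7543 [wait]  ⇒ S*(1)=59.5347
t_0: node(0,0) S=75.7100 payoff=42.7700 vs cont=45.0126 → 45.0126 [wait]  ⇒ S*(0)=-

price = 45.0126
boundary = - 59.5347 46.8153 59.5347 75.7100 59.5347
tree:
45.0126
58.9453 30.7543
71.6647 43.6003 17.2706
81.6667 58.9453 27.7092 6.0715
89.5318 71.6647 42.7700 11.6388 0.0000
95.7165 81.6667 58.9453 22.3113 0.0000 0.0000
100.5799 89.5318 71.6647 42.7700 0.0000 0.0000 0.0000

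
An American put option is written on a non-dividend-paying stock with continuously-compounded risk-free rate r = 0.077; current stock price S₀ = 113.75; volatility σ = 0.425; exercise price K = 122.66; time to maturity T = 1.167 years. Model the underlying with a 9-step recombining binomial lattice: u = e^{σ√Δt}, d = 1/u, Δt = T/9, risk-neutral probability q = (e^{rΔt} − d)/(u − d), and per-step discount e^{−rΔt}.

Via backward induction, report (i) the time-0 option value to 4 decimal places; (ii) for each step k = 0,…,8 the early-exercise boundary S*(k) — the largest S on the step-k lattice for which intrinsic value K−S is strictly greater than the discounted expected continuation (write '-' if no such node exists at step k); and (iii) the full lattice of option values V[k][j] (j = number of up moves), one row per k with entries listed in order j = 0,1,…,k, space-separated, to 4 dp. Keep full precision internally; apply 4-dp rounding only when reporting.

price = 21.4602
boundary = - - - 71.8719 83.7574 71.8719 83.7574 71.8719 83.7574
tree:
21.4602
29.4925 13.6837
39.3344 20.0290 7.4741
50.7881 28.4227 11.8541 3.1479
60.9870 38.9026 18.2851 5.5198 0.7868
69.7387 50.7881 27.2501 9.4907 1.5721 0.0000
77.2484 60.9870 38.9026 15.8899 3.1410 0.0000 0.0000
83.6925 69.7387 50.7881 25.6094 6.2756 0.0000 0.0000 0.0000
89.2222 77.2484 60.9870 38.9026 12.5385 0.0000 0.0000 0.0000 0.0000
93.9671 83.6925 69.7387 50.7881 25.0516 0.0000 0.0000 0.0000 0.0000 0.0000

Δt=0.12967, u=1.16537, d=0.85810, q=0.49447, disc=e^(-rΔt)=0.99007
k=9 terminal: V=max(K-S,0) → 93.9671 83.6925 69.7387 50.7881 25.0516 0.0000 0.0000 0.0000 0.0000 0.0000
k=8: j=0 S=33.4378 intr=89.2222 cont=88.0036 V=89.2222[EX]; j=1 S=45.4116 intr=77.2484 cont=76.0298 V=77.2484[EX]; j=2 S=61.6730 intr=60.9870 cont=59.7684 V=60.9870[EX]; j=3 S=83.7574 intr=38.9026 cont=37.6840 V=38.9026[EX]; j=4 S=113.7500 intr=8.9100 cont=12.5385 V=12.5385[hold]; j=5 S=154.4826 intr=0.0000 cont=0.0000 V=0.0000[hold]; j=6 S=209.8012 intr=0.0000 cont=0.0000 V=0.0000[hold]; j=7 S=284.9287 intr=0.0000 cont=0.0000 V=0.0000[hold]; j=8 S=386.9586 intr=0.0000 cont=0.0000 V=0.0000[hold]  S*(8)=83.7574
k=7: j=0 S=38.9675 intr=83.6925 cont=82.4739 V=83.6925[EX]; j=1 S=52.9213 intr=69.7387 cont=68.5201 V=69.7387[EX]; j=2 S=71.8719 intr=50.7881 cont=49.5695 V=50.7881[EX]; j=3 S=97.6084 intr=25.0516 cont=25.6094 V=25.6094[hold]; j=4 S=132.5609 intr=0.0000 cont=6.2756 V=6.2756[hold]; j=5 S=180.0296 intr=0.0000 cont=0.0000 V=0.0000[hold]; j=6 S=244.4962 intr=0.0000 cont=0.0000 V=0.0000[hold]; j=7 S=332.0477 intr=0.0000 cont=0.0000 V=0.0000[hold]  S*(7)=71.8719
k=6: j=0 S=45.4116 intr=77.2484 cont=76.0298 V=77.2484[EX]; j=1 S=61.6730 intr=60.9870 cont=59.7684 V=60.9870[EX]; j=2 S=83.7574 intr=38.9026 cont=37.9571 V=38.9026[EX]; j=3 S=113.7500 intr=8.9100 cont=15.8899 V=15.8899[hold]; j=4 S=154.4826 intr=0.0000 cont=3.1410 V=3.1410[hold]; j=5 S=209.8012 intr=0.0000 cont=0.0000 V=0.0000[hold]; j=6 S=284.9287 intr=0.0000 cont=0.0000 V=0.0000[hold]  S*(6)=83.7574
k=5: j=0 S=52.9213 intr=69.7387 cont=68.5201 V=69.7387[EX]; j=1 S=71.8719 intr=50.7881 cont=49.5695 V=50.7881[EX]; j=2 S=97.6084 intr=25.0516 cont=27.2501 V=27.2501[hold]; j=3 S=132.5609 intr=0.0000 cont=9.4907 V=9.4907[hold]; j=4 S=180.0296 intr=0.0000 cont=1.5721 V=1.5721[hold]; j=5 S=244.4962 intr=0.0000 cont=0.0000 V=0.0000[hold]  S*(5)=71.8719
k=4: j=0 S=61.6730 intr=60.9870 cont=59.7684 V=60.9870[EX]; j=1 S=83.7574 intr=38.9026 cont=38.7603 V=38.9026[EX]; j=2 S=113.7500 intr=8.9100 cont=18.2851 V=18.2851[hold]; j=3 S=154.4826 intr=0.0000 cont=5.5198 V=5.5198[hold]; j=4 S=209.8012 intr=0.0000 cont=0.7868 V=0.7868[hold]  S*(4)=83.7574
k=3: j=0 S=71.8719 intr=50.7881 cont=49.5695 V=50.7881[EX]; j=1 S=97.6084 intr=25.0516 cont=28.4227 V=28.4227[hold]; j=2 S=132.5609 intr=0.0000 cont=11.8541 V=11.8541[hold]; j=3 S=180.0296 intr=0.0000 cont=3.1479 V=3.1479[hold]  S*(3)=71.8719
k=2: j=0 S=83.7574 intr=38.9026 cont=39.3344 V=39.3344[hold]; j=1 S=113.7500 intr=8.9100 cont=20.0290 V=20.0290[hold]; j=2 S=154.4826 intr=0.0000 cont=7.4741 V=7.4741[hold]  S*(2)=-
k=1: j=0 S=97.6084 intr=25.0516 cont=29.4925 V=29.4925[hold]; j=1 S=132.5609 intr=0.0000 cont=13.6837 V=13.6837[hold]  S*(1)=-
k=0: j=0 S=113.7500 intr=8.9100 cont=21.4602 V=21.4602[hold]  S*(0)=-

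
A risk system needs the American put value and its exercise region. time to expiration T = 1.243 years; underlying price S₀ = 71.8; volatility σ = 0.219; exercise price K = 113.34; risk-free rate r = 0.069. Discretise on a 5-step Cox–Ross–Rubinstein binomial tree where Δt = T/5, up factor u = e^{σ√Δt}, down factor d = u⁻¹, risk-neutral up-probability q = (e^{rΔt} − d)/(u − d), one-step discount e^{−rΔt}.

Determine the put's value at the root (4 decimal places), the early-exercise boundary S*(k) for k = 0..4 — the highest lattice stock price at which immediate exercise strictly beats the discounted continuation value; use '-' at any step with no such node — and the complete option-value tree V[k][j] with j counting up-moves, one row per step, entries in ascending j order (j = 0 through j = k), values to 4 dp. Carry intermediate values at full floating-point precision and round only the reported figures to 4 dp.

params: Δt=0.24860 u=1.11538 d=0.89656 q=0.55180 e^(-rΔt)=0.98299
t_5 payoffs: 71.7475 61.5962 48.9672 33.2559 13.7100 0.0000
t_4: node(4,0) S=46.3913 payoff=66.9487 vs cont=65.0211 → 66.9487 [stop]  node(4,1) S=57.7139 payoff=55.6261 vs cont=53.6985 → 55.6261 [stop]  node(4,2) S=71.8000 payoff=41.5400 vs cont=39.6124 → 41.5400 [stop]  node(4,3) S=89.3240 payoff=24.0160 vs cont=22.0884 → 24.0160 [stop]  node(4,4) S=111.1251 payoff=2.2149 vs cont=6.0404 → 6.0404 [wait]  ⇒ S*(4)=89.3240
t_3: node(3,0) S=51.7438 payoff=61.5962 vs cont=59.6686 → 61.5962 [stop]  node(3,1) S=64.3728 payoff=48.9672 vs cont=47.0396 → 48.9672 [stop]  node(3,2) S=80.0841 payoff=33.2559 vs cont=31.3283 → 33.2559 [stop]  node(3,3) S=99.6300 payoff=13.7100 vs cont=13.8574 → 13.8574 [wait]  ⇒ S*(3)=80.0841
t_2: node(2,0) S=57.7139 payoff=55.6261 vs cont=53.6985 → 55.6261 [stop]  node(2,1) S=71.8000 payoff=41.5400 vs cont=39.6124 → 41.5400 [stop]  node(2,2) S=89.3240 payoff=24.0160 vs cont=22.1683 → 24.0160 [stop]  ⇒ S*(2)=89.3240
t_1: node(1,0) S=64.3728 payoff=48.9672 vs cont=47.0396 → 48.9672 [stop]  node(1,1) S=80.0841 payoff=33.2559 vs cont=31.3283 → 33.2559 [stop]  ⇒ S*(1)=80.0841
t_0: node(0,0) S=71.8000 payoff=41.5400 vs cont=39.6124 → 41.5400 [stop]  ⇒ S*(0)=71.8000

price = 41.5400
boundary = 71.8000 80.0841 89.3240 80.0841 89.3240
tree:
41.5400
48.9672 33.2559
55.6261 41.5400 24.0160
61.5962 48.9672 33.2559 13.8574
66.9487 55.6261 41.5400 24.0160 6.0404
71.7475 61.5962 48.9672 33.2559 13.7100 0.0000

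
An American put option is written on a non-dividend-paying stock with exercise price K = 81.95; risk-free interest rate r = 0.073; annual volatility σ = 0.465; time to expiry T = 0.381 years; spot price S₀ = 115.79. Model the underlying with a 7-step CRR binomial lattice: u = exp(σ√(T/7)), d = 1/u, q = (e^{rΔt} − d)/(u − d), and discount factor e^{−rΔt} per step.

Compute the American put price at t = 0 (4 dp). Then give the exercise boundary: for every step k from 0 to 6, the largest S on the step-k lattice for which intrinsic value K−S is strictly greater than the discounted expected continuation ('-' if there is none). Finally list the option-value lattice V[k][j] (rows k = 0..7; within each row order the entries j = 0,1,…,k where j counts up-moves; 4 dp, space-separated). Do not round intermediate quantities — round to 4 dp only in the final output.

price = 1.0956
boundary = - - - - - 67.3133 60.3930
tree:
1.0956
1.9227 0.2479
3.3217 0.4892 0.0000
5.6228 0.9653 0.0000 0.0000
9.2565 1.9049 0.0000 0.0000 0.0000
14.6367 3.7589 0.0000 0.0000 0.0000 0.0000
21.5570 7.4174 0.0000 0.0000 0.0000 0.0000 0.0000
27.7658 14.6367 0.0000 0.0000 0.0000 0.0000 0.0000 0.0000

Δt=0.05443  u=1.11459  d=0.89719  q=0.49122  discount=0.99603
step 7 (expiry): payoffs max(K−S,0) = 27.7658 14.6367 0.0000 0.0000 0.0000 0.0000 0.0000 0.0000
step 6: (k=6,j=0): S=60.3930, (K−S)⁺=21.5570, hold=21.2320 ⇒ V=21.5570 exercise | (k=6,j=1): S=75.0265, (K−S)⁺=6.9235, hold=7.4174 ⇒ V=7.4174 continue | (k=6,j=2): S=93.2058, (K−S)⁺=0.0000, hold=0.0000 ⇒ V=0.0000 continue | (k=6,j=3): S=115.7900, (K−S)⁺=0.0000, hold=0.0000 ⇒ V=0.0000 continue | (k=6,j=4): S=143.8465, (K−S)⁺=0.0000, hold=0.0000 ⇒ V=0.0000 continue | (k=6,j=5): S=178.7012, (K−S)⁺=0.0000, hold=0.0000 ⇒ V=0.0000 continue | (k=6,j=6): S=222.0013, (K−S)⁺=0.0000, hold=0.0000 ⇒ V=0.0000 continue  boundary S*=60.3930
step 5: (k=5,j=0): S=67.3133, (K−S)⁺=14.6367, hold=14.5534 ⇒ V=14.6367 exercise | (k=5,j=1): S=83.6236, (K−S)⁺=0.0000, hold=3.7589 ⇒ V=3.7589 continue | (k=5,j=2): S=103.8860, (K−S)⁺=0.0000, hold=0.0000 ⇒ V=0.0000 continue | (k=5,j=3): S=129.0581, (K−S)⁺=0.0000, hold=0.0000 ⇒ V=0.0000 continue | (k=5,j=4): S=160.3294, (K−S)⁺=0.0000, hold=0.0000 ⇒ V=0.0000 continue | (k=5,j=5): S=199.1780, (K−S)⁺=0.0000, hold=0.0000 ⇒ V=0.0000 continue  boundary S*=67.3133
step 4: (k=4,j=0): S=75.0265, (K−S)⁺=6.9235, hold=9.2565 ⇒ V=9.2565 continue | (k=4,j=1): S=93.2058, (K−S)⁺=0.0000, hold=1.9049 ⇒ V=1.9049 continue | (k=4,j=2): S=115.7900, (K−S)⁺=0.0000, hold=0.0000 ⇒ V=0.0000 continue | (k=4,j=3): S=143.8465, (K−S)⁺=0.0000, hold=0.0000 ⇒ V=0.0000 continue | (k=4,j=4): S=178.7012, (K−S)⁺=0.0000, hold=0.0000 ⇒ V=0.0000 continue  boundary S*=-
step 3: (k=3,j=0): S=83.6236, (K−S)⁺=0.0000, hold=5.6228 ⇒ V=5.6228 continue | (k=3,j=1): S=103.8860, (K−S)⁺=0.0000, hold=0.9653 ⇒ V=0.9653 continue | (k=3,j=2): S=129.0581, (K−S)⁺=0.0000, hold=0.0000 ⇒ V=0.0000 continue | (k=3,j=3): S=160.3294, (K−S)⁺=0.0000, hold=0.0000 ⇒ V=0.0000 continue  boundary S*=-
step 2: (k=2,j=0): S=93.2058, (K−S)⁺=0.0000, hold=3.3217 ⇒ V=3.3217 continue | (k=2,j=1): S=115.7900, (K−S)⁺=0.0000, hold=0.4892 ⇒ V=0.4892 continue | (k=2,j=2): S=143.8465, (K−S)⁺=0.0000, hold=0.0000 ⇒ V=0.0000 continue  boundary S*=-
step 1: (k=1,j=0): S=103.8860, (K−S)⁺=0.0000, hold=1.9227 ⇒ V=1.9227 continue | (k=1,j=1): S=129.0581, (K−S)⁺=0.0000, hold=0.2479 ⇒ V=0.2479 continue  boundary S*=-
step 0: (k=0,j=0): S=115.7900, (K−S)⁺=0.0000, hold=1.0956 ⇒ V=1.0956 continue  boundary S*=-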